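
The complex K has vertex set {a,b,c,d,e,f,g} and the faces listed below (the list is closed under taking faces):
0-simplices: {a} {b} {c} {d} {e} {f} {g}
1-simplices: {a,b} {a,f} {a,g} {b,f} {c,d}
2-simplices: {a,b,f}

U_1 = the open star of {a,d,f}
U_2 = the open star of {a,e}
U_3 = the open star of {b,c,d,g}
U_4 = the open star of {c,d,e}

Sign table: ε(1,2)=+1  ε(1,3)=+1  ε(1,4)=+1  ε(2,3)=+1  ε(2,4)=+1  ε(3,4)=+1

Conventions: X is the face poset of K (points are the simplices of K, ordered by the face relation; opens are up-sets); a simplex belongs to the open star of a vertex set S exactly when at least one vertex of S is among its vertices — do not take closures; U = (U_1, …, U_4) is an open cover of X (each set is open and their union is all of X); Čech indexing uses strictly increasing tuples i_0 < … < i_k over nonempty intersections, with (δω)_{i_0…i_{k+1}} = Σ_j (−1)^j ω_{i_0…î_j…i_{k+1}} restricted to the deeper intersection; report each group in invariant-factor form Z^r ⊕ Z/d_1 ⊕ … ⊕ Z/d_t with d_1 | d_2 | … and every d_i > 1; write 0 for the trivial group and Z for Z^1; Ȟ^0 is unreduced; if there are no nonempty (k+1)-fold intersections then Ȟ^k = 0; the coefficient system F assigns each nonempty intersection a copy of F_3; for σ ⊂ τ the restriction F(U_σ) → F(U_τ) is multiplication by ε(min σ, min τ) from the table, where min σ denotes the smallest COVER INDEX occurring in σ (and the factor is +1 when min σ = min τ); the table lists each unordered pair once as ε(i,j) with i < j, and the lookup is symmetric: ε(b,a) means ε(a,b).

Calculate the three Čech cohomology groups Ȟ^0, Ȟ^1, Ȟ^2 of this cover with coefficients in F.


Ȟ^0 ≅ Z/3,  Ȟ^1 ≅ Z/3,  Ȟ^2 ≅ 0

nerve simplices:
  U1={{a},{d},{f},{a,b},{a,f},{a,g},{b,f},{c,d},{a,b,f}} U2={{a},{e},{a,b},{a,f},{a,g},{a,b,f}} U3={{b},{c},{d},{g},{a,b},{a,g},{b,f},{c,d},{a,b,f}} U4={{c},{d},{e},{c,d}}
  U12={{a},{a,b},{a,f},{a,g},{a,b,f}} U13={{d},{a,b},{a,g},{b,f},{c,d},{a,b,f}} U14={{d},{c,d}} U23={{a,b},{a,g},{a,b,f}} U24={{e}} U34={{c},{d},{c,d}}
  U123={{a,b},{a,g},{a,b,f}} U134={{d},{c,d}}
C dims 4,6,2; δ0: rk_F3 3; δ1: rk_F3 2
degree 0: 4−3−0 = 1 → Ȟ^0 ≅ Z/3
degree 1: 6−2−3 = 1 → Ȟ^1 ≅ Z/3
degree 2: 2−0−2 = 0 → Ȟ^2 ≅ 0


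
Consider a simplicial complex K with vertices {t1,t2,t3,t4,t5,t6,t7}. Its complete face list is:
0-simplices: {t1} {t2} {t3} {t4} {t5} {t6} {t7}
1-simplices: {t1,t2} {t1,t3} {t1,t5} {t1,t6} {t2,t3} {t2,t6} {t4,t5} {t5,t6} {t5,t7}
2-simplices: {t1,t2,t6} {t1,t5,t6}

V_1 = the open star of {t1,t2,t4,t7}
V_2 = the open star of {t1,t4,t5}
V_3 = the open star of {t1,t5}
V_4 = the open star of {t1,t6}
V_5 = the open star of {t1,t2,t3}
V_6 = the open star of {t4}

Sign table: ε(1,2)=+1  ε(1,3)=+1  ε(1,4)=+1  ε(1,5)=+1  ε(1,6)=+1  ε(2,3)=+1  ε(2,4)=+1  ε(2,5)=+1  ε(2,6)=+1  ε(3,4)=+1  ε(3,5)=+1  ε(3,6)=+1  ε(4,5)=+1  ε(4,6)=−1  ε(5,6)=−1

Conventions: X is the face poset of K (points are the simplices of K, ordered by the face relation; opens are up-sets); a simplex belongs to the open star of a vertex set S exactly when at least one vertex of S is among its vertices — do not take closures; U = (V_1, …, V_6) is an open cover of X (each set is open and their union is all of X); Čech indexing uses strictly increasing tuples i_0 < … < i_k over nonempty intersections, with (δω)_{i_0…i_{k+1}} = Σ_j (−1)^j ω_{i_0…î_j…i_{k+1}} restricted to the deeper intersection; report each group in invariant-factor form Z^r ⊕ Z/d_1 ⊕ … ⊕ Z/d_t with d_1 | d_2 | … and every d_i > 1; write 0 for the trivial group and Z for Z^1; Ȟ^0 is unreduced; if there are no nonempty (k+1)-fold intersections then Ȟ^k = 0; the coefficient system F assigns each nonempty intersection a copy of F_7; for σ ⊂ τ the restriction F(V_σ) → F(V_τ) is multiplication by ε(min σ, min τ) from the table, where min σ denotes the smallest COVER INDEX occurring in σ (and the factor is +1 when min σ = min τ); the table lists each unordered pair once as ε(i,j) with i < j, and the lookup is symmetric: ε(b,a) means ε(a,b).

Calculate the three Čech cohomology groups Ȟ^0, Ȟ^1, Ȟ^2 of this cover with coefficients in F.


intersection data:
  V1={{t1},{t2},{t4},{t7},{t1,t2},{t1,t3},{t1,t5},{t1,t6},{t2,t3},{t2,t6},{t4,t5},{t5,t7},{t1,t2,t6},{t1,t5,t6}} V2={{t1},{t4},{t5},{t1,t2},{t1,t3},{t1,t5},{t1,t6},{t4,t5},{t5,t6},{t5,t7},{t1,t2,t6},{t1,t5,t6}} V3={{t1},{t5},{t1,t2},{t1,t3},{t1,t5},{t1,t6},{t4,t5},{t5,t6},{t5,t7},{t1,t2,t6},{t1,t5,t6}} V4={{t1},{t6},{t1,t2},{t1,t3},{t1,t5},{t1,t6},{t2,t6},{t5,t6},{t1,t2,t6},{t1,t5,t6}} V5={{t1},{t2},{t3},{t1,t2},{t1,t3},{t1,t5},{t1,t6},{t2,t3},{t2,t6},{t1,t2,t6},{t1,t5,t6}} V6={{t4},{t4,t5}}
  V12={{t1},{t4},{t1,t2},{t1,t3},{t1,t5},{t1,t6},{t4,t5},{t5,t7},{t1,t2,t6},{t1,t5,t6}} V13={{t1},{t1,t2},{t1,t3},{t1,t5},{t1,t6},{t4,t5},{t5,t7},{t1,t2,t6},{t1,t5,t6}} V14={{t1},{t1,t2},{t1,t3},{t1,t5},{t1,t6},{t2,t6},{t1,t2,t6},{t1,t5,t6}} V15={{t1},{t2},{t1,t2},{t1,t3},{t1,t5},{t1,t6},{t2,t3},{t2,t6},{t1,t2,t6},{t1,t5,t6}} V16={{t4},{t4,t5}} V23={{t1},{t5},{t1,t2},{t1,t3},{t1,t5},{t1,t6},{t4,t5},{t5,t6},{t5,t7},{t1,t2,t6},{t1,t5,t6}} V24={{t1},{t1,t2},{t1,t3},{t1,t5},{t1,t6},{t5,t6},{t1,t2,t6},{t1,t5,t6}} V25={{t1},{t1,t2},{t1,t3},{t1,t5},{t1,t6},{t1,t2,t6},{t1,t5,t6}} V26={{t4},{t4,t5}} V34={{t1},{t1,t2},{t1,t3},{t1,t5},{t1,t6},{t5,t6},{t1,t2,t6},{t1,t5,t6}} V35={{t1},{t1,t2},{t1,t3},{t1,t5},{t1,t6},{t1,t2,t6},{t1,t5,t6}} V36={{t4,t5}} V45={{t1},{t1,t2},{t1,t3},{t1,t5},{t1,t6},{t2,t6},{t1,t2,t6},{t1,t5,t6}}
  V123={{t1},{t1,t2},{t1,t3},{t1,t5},{t1,t6},{t4,t5},{t5,t7},{t1,t2,t6},{t1,t5,t6}} V124={{t1},{t1,t2},{t1,t3},{t1,t5},{t1,t6},{t1,t2,t6},{t1,t5,t6}} V125={{t1},{t1,t2},{t1,t3},{t1,t5},{t1,t6},{t1,t2,t6},{t1,t5,t6}} V126={{t4},{t4,t5}} V134={{t1},{t1,t2},{t1,t3},{t1,t5},{t1,t6},{t1,t2,t6},{t1,t5,t6}} V135={{t1},{t1,t2},{t1,t3},{t1,t5},{t1,t6},{t1,t2,t6},{t1,t5,t6}} V136={{t4,t5}} V145={{t1},{t1,t2},{t1,t3},{t1,t5},{t1,t6},{t2,t6},{t1,t2,t6},{t1,t5,t6}} V234={{t1},{t1,t2},{t1,t3},{t1,t5},{t1,t6},{t5,t6},{t1,t2,t6},{t1,t5,t6}} V235={{t1},{t1,t2},{t1,t3},{t1,t5},{t1,t6},{t1,t2,t6},{t1,t5,t6}} V236={{t4,t5}} V245={{t1},{t1,t2},{t1,t3},{t1,t5},{t1,t6},{t1,t2,t6},{t1,t5,t6}} V345={{t1},{t1,t2},{t1,t3},{t1,t5},{t1,t6},{t1,t2,t6},{t1,t5,t6}}
  V1234={{t1},{t1,t2},{t1,t3},{t1,t5},{t1,t6},{t1,t2,t6},{t1,t5,t6}} V1235={{t1},{t1,t2},{t1,t3},{t1,t5},{t1,t6},{t1,t2,t6},{t1,t5,t6}} V1236={{t4,t5}} V1245={{t1},{t1,t2},{t1,t3},{t1,t5},{t1,t6},{t1,t2,t6},{t1,t5,t6}} V1345={{t1},{t1,t2},{t1,t3},{t1,t5},{t1,t6},{t1,t2,t6},{t1,t5,t6}} V2345={{t1},{t1,t2},{t1,t3},{t1,t5},{t1,t6},{t1,t2,t6},{t1,t5,t6}}
  V12345={{t1},{t1,t2},{t1,t3},{t1,t5},{t1,t6},{t1,t2,t6},{t1,t5,t6}}
C dims 6,13,13,6; δ0: rk_F7 5; δ1: rk_F7 8; δ2: rk_F7 5
Ȟ^0 = (6 − 5) − 0 = 1, so Ȟ^0 ≅ Z/7
Ȟ^1 = (13 − 8) − 5 = 0, so Ȟ^1 ≅ 0
Ȟ^2 = (13 − 5) − 8 = 0, so Ȟ^2 ≅ 0

Ȟ^0 = Z/7, Ȟ^1 = 0, Ȟ^2 = 0


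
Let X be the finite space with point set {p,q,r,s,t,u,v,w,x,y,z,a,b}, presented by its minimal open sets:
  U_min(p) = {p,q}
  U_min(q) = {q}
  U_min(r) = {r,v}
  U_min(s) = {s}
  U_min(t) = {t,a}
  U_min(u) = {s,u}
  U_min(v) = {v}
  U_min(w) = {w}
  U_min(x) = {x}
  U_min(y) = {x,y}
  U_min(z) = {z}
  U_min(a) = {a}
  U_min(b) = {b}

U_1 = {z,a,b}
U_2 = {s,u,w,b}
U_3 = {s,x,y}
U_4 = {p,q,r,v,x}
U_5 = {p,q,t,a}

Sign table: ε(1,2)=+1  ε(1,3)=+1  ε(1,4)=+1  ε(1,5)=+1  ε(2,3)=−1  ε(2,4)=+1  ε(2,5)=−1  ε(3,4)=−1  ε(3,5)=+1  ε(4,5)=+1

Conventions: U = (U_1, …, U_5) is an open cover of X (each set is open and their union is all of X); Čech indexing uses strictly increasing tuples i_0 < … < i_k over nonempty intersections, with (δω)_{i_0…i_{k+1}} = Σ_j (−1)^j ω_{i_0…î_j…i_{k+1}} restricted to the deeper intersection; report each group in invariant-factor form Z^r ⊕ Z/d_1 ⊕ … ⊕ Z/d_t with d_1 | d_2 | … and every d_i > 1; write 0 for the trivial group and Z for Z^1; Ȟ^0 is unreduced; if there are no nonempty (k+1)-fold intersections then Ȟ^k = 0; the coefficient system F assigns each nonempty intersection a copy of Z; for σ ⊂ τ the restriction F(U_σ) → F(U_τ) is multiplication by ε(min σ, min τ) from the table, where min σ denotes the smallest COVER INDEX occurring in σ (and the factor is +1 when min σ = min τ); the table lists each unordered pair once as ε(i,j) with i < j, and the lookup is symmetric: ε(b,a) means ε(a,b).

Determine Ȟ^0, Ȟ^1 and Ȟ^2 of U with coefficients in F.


nonempty intersections:
  U12={b} U15={a} U23={s} U34={x} U45={p,q}
C dims 5,5; δ0: rk 4, SNF 1^4
Ȟ^0: (5−4)−0=1 ⇒ Z
Ȟ^1: (5−0)−4=1 ⇒ Z
Ȟ^2: (0−0)−0=0 ⇒ 0

Ȟ^0 = Z,  Ȟ^1 = Z,  Ȟ^2 = 0


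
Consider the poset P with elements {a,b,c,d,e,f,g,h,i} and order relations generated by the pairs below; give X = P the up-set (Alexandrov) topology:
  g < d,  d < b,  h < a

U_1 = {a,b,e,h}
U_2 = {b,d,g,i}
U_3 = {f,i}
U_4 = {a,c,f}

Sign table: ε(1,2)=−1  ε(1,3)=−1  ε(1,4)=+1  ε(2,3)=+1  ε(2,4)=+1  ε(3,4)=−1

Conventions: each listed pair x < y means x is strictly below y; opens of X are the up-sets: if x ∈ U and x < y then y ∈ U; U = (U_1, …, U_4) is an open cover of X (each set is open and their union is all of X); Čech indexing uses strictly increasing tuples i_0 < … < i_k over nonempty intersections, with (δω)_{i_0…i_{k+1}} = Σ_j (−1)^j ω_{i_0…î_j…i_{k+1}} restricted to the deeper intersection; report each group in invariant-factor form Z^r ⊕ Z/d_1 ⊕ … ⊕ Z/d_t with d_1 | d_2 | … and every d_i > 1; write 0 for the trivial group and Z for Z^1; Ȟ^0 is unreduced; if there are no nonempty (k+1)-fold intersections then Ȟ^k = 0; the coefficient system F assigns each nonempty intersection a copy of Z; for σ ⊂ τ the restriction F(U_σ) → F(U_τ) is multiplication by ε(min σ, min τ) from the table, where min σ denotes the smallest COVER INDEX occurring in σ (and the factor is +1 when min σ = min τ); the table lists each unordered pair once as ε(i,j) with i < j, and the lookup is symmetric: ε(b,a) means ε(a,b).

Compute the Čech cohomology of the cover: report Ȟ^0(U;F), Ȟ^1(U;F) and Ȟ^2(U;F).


Ȟ^0 ≅ Z, Ȟ^1 ≅ Z, Ȟ^2 ≅ 0

nonempty intersections:
  U12={b} U14={a} U23={i} U34={f}
C dims 4,4; δ0: rk 3, SNF 1^3
Ȟ^0: (4−3)−0=1 ⇒ Z
Ȟ^1: (4−0)−3=1 ⇒ Z
Ȟ^2: (0−0)−0=0 ⇒ 0


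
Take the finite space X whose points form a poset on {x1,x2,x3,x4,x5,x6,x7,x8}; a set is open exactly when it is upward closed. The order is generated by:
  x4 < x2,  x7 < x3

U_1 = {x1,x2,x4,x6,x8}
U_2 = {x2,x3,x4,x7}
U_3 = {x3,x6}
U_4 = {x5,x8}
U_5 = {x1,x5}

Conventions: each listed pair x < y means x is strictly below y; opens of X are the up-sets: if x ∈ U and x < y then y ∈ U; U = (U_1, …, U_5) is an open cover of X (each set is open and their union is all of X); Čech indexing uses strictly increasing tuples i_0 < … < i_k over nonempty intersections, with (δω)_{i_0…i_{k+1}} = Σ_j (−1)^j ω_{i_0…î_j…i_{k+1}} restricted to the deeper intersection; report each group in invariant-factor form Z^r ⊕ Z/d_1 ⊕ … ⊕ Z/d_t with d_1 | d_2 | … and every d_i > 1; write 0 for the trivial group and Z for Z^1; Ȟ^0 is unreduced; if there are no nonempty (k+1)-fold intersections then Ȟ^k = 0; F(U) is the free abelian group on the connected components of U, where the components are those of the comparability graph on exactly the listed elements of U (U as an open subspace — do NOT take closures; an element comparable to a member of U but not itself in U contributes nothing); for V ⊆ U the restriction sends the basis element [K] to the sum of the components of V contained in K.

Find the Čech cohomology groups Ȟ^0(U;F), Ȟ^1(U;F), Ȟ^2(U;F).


Ȟ^0 = Z^6,  Ȟ^1 = 0,  Ȟ^2 = 0

intersection data:
  U12={x2,x4} U13={x6} U14={x8} U15={x1} U23={x3} U45={x5}
components per intersection:
  U1: {x1} {x2,x4} {x6} {x8}
  U2: {x2,x4} {x3,x7}
  U3: {x3} {x6}
  U4: {x5} {x8}
  U5: {x1} {x5}
  U12: {x2,x4}
  U13: {x6}
  U14: {x8}
  U15: {x1}
  U23: {x3}
  U45: {x5}
C dims 12,6; δ0: rk 6, SNF 1^6
Ȟ^0 = (12 − 6) − 0 = 6, so Ȟ^0 ≅ Z^6
Ȟ^1 = (6 − 0) − 6 = 0, so Ȟ^1 ≅ 0
Ȟ^2 = (0 − 0) − 0 = 0, so Ȟ^2 ≅ 0


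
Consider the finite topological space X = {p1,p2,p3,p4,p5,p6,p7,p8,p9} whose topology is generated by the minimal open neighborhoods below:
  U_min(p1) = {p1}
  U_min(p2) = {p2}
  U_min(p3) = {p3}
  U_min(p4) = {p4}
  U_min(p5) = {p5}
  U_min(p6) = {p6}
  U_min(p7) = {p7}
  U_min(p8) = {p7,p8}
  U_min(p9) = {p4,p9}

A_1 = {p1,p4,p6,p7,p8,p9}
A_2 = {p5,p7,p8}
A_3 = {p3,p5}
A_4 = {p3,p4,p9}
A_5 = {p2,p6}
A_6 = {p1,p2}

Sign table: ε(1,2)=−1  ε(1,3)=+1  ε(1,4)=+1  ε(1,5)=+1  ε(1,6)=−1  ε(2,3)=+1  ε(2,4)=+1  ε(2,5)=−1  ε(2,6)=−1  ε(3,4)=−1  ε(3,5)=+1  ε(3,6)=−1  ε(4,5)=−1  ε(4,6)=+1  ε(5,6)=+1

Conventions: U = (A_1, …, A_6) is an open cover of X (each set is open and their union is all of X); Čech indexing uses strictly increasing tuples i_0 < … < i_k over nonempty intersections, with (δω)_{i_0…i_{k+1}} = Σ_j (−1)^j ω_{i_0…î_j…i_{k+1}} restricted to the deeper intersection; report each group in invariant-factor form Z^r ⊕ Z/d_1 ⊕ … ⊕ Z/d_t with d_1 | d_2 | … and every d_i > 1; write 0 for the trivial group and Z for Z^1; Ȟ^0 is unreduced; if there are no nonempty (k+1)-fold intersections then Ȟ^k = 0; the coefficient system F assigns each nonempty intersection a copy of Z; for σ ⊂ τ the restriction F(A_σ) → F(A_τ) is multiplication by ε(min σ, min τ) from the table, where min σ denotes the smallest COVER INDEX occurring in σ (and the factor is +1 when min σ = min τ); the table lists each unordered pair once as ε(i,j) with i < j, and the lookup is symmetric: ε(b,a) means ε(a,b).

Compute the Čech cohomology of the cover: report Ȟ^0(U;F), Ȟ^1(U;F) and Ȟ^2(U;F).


Ȟ^0 = 0, Ȟ^1 = Z ⊕ Z/2, Ȟ^2 = 0

nonempty overlaps:
  A12={p7,p8} A14={p4,p9} A15={p6} A16={p1} A23={p5} A34={p3} A56={p2}
C dims 6,7; δ0: rk 6, SNF 1^5·2
degree 0: 6−6−0 = 0 → Ȟ^0 ≅ 0
degree 1: 7−0−6 = 1 plus torsion [2] → Ȟ^1 ≅ Z ⊕ Z/2
degree 2: 0−0−0 = 0 → Ȟ^2 ≅ 0


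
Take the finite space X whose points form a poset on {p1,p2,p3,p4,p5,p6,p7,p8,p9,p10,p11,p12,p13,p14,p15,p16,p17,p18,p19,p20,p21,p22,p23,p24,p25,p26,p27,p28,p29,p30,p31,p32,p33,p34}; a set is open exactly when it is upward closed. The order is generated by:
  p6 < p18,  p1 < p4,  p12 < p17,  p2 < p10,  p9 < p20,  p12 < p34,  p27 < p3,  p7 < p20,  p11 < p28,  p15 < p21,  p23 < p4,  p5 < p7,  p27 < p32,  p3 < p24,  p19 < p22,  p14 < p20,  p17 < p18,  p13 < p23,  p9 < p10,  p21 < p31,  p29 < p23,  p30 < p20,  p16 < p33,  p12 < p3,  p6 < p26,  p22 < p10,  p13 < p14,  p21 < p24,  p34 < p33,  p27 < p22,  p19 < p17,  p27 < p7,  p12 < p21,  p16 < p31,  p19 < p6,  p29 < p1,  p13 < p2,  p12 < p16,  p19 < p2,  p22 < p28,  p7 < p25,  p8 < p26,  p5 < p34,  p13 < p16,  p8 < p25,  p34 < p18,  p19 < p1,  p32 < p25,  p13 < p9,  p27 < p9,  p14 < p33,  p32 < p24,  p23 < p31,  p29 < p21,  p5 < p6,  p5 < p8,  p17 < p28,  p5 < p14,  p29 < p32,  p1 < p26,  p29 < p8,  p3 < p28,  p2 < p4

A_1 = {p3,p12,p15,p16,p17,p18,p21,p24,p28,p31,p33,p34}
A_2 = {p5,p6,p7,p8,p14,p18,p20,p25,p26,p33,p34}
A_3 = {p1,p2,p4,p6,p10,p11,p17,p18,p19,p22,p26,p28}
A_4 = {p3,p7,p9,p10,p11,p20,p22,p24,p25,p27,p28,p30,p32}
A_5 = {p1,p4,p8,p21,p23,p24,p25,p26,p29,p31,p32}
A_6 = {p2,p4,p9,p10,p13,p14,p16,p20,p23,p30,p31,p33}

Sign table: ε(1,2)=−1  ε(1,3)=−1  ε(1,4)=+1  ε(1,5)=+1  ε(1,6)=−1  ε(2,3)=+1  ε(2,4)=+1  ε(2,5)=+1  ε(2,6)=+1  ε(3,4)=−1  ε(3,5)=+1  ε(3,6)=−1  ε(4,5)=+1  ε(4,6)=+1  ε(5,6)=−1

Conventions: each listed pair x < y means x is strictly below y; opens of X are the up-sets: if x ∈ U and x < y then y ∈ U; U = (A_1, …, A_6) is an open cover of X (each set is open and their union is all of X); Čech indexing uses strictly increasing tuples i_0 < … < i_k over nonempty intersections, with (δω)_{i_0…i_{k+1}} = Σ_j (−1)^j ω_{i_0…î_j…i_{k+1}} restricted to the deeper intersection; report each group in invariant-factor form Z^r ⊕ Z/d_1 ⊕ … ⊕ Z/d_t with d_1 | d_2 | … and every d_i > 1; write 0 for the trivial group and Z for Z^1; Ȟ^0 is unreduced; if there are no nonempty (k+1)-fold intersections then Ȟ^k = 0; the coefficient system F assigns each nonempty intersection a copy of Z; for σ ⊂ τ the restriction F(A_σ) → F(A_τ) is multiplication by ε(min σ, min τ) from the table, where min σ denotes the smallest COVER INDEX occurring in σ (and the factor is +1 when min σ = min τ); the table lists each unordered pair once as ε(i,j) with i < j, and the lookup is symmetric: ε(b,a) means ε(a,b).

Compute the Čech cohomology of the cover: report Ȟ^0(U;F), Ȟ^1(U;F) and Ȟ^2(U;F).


nerve of the cover:
  A12={p18,p33,p34} A13={p17,p18,p28} A14={p3,p24,p28} A15={p21,p24,p31} A16={p16,p31,p33} A23={p6,p18,p26} A24={p7,p20,p25} A25={p8,p25,p26} A26={p14,p20,p33} A34={p10,p11,p22,p28} A35={p1,p4,p26} A36={p2,p4,p10} A45={p24,p25,p32} A46={p9,p10,p20,p30} A56={p4,p23,p31}
  A123={p18} A126={p33} A134={p28} A145={p24} A156={p31} A235={p26} A245={p25} A246={p20} A346={p10} A356={p4}
C dims 6,15,10; δ0: rk 6, SNF 1^5·2; δ1: rk 9, SNF 1^9
Ȟ^0 = (6 − 6) − 0 = 0, so Ȟ^0 ≅ 0
Ȟ^1 = (15 − 9) − 6 = 0 plus torsion [2], so Ȟ^1 ≅ Z/2
Ȟ^2 = (10 − 0) − 9 = 1, so Ȟ^2 ≅ Z

Ȟ^0 ≅ 0,  Ȟ^1 ≅ Z/2,  Ȟ^2 ≅ Z


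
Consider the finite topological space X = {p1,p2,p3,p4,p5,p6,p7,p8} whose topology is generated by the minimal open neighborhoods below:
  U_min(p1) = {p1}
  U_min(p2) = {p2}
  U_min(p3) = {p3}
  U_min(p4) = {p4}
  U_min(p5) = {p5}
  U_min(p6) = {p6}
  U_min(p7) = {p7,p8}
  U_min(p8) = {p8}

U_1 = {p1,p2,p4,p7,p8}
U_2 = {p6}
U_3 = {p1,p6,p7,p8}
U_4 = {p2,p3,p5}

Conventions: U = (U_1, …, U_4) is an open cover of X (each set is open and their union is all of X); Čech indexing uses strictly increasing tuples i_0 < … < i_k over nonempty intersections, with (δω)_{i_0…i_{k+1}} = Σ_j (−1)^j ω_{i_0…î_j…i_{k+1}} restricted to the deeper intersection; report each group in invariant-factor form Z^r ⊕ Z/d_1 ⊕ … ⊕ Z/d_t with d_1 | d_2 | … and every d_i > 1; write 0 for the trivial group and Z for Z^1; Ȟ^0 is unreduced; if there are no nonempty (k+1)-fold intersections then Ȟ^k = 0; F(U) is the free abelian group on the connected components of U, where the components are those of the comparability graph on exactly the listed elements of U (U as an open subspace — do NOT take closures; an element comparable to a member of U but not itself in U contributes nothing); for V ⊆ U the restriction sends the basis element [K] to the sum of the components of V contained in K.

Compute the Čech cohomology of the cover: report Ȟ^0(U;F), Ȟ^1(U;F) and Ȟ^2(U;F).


Ȟ^0 ≅ Z^7,  Ȟ^1 ≅ 0,  Ȟ^2 ≅ 0

nerve of the cover:
  U13={p1,p7,p8} U14={p2} U23={p6}
components per intersection:
  U1: {p1} {p2} {p4} {p7,p8}
  U2: {p6}
  U3: {p1} {p6} {p7,p8}
  U4: {p2} {p3} {p5}
  U13: {p1} {p7,p8}
  U14: {p2}
  U23: {p6}
C dims 11,4; δ0: rk 4, SNF 1^4
Ȟ^0 = (11 − 4) − 0 = 7, so Ȟ^0 ≅ Z^7
Ȟ^1 = (4 − 0) − 4 = 0, so Ȟ^1 ≅ 0
Ȟ^2 = (0 − 0) − 0 = 0, so Ȟ^2 ≅ 0


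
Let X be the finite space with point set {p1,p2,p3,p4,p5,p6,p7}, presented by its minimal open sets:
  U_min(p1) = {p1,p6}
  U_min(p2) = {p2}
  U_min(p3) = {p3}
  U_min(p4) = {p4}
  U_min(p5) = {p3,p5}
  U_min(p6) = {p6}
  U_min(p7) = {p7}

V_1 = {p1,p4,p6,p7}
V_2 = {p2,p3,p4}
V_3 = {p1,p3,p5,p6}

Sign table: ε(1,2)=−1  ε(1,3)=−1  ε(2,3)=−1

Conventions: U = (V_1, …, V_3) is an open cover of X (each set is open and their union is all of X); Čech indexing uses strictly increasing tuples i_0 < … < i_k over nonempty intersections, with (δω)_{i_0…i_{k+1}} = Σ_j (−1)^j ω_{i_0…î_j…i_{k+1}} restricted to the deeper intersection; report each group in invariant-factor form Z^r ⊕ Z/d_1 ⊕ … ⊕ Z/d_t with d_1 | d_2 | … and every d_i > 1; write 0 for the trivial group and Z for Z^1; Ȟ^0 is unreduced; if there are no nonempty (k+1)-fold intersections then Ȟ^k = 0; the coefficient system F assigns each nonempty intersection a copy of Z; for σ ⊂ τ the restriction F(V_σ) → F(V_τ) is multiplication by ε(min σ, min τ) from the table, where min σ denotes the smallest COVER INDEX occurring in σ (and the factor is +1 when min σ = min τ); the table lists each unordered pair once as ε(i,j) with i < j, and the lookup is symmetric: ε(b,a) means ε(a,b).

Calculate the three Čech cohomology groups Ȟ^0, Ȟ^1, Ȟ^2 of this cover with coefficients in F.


Ȟ^0(U;F) ≅ 0, Ȟ^1(U;F) ≅ Z/2, Ȟ^2(U;F) ≅ 0

nonempty overlaps:
  V12={p4} V13={p1,p6} V23={p3}
C dims 3,3; δ0: rk 3, SNF 1^2·2
degree 0: 3−3−0 = 0 → Ȟ^0 ≅ 0
degree 1: 3−0−3 = 0 plus torsion [2] → Ȟ^1 ≅ Z/2
degree 2: 0−0−0 = 0 → Ȟ^2 ≅ 0


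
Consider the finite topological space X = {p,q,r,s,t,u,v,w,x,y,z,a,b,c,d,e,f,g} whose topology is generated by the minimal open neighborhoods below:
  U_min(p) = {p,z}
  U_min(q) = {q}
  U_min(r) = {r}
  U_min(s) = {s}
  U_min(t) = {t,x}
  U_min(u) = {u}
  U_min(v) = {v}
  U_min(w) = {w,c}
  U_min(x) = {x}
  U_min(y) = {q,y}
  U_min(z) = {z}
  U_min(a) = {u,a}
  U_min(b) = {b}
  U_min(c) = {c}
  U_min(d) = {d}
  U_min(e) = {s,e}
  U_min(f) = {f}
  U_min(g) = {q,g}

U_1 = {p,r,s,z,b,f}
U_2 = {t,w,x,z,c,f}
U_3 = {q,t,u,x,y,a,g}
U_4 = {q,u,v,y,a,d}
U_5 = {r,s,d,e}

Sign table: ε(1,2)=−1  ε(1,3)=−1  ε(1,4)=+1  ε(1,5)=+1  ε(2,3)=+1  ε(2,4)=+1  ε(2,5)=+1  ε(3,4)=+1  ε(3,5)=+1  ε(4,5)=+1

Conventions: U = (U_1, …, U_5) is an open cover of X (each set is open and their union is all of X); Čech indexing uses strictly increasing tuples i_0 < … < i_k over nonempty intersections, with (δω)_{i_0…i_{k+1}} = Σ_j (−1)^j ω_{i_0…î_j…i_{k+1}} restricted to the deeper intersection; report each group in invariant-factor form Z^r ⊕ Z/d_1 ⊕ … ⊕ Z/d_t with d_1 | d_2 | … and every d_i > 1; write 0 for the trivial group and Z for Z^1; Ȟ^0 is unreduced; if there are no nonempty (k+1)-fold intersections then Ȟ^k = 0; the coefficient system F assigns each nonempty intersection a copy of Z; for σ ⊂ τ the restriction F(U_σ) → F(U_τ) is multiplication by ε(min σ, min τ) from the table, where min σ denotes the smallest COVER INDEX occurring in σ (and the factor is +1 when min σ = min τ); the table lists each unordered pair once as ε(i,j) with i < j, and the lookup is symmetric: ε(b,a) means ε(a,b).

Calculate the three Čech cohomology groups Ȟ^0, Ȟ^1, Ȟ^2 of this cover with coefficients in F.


nerve simplices:
  U12={z,f} U15={r,s} U23={t,x} U34={q,u,y,a} U45={d}
C dims 5,5; δ0: rk 5, SNF 1^4·2
degree 0: 5−5−0 = 0 → Ȟ^0 ≅ 0
degree 1: 5−0−5 = 0 plus torsion [2] → Ȟ^1 ≅ Z/2
degree 2: 0−0−0 = 0 → Ȟ^2 ≅ 0

Ȟ^0 ≅ 0; Ȟ^1 ≅ Z/2; Ȟ^2 ≅ 0


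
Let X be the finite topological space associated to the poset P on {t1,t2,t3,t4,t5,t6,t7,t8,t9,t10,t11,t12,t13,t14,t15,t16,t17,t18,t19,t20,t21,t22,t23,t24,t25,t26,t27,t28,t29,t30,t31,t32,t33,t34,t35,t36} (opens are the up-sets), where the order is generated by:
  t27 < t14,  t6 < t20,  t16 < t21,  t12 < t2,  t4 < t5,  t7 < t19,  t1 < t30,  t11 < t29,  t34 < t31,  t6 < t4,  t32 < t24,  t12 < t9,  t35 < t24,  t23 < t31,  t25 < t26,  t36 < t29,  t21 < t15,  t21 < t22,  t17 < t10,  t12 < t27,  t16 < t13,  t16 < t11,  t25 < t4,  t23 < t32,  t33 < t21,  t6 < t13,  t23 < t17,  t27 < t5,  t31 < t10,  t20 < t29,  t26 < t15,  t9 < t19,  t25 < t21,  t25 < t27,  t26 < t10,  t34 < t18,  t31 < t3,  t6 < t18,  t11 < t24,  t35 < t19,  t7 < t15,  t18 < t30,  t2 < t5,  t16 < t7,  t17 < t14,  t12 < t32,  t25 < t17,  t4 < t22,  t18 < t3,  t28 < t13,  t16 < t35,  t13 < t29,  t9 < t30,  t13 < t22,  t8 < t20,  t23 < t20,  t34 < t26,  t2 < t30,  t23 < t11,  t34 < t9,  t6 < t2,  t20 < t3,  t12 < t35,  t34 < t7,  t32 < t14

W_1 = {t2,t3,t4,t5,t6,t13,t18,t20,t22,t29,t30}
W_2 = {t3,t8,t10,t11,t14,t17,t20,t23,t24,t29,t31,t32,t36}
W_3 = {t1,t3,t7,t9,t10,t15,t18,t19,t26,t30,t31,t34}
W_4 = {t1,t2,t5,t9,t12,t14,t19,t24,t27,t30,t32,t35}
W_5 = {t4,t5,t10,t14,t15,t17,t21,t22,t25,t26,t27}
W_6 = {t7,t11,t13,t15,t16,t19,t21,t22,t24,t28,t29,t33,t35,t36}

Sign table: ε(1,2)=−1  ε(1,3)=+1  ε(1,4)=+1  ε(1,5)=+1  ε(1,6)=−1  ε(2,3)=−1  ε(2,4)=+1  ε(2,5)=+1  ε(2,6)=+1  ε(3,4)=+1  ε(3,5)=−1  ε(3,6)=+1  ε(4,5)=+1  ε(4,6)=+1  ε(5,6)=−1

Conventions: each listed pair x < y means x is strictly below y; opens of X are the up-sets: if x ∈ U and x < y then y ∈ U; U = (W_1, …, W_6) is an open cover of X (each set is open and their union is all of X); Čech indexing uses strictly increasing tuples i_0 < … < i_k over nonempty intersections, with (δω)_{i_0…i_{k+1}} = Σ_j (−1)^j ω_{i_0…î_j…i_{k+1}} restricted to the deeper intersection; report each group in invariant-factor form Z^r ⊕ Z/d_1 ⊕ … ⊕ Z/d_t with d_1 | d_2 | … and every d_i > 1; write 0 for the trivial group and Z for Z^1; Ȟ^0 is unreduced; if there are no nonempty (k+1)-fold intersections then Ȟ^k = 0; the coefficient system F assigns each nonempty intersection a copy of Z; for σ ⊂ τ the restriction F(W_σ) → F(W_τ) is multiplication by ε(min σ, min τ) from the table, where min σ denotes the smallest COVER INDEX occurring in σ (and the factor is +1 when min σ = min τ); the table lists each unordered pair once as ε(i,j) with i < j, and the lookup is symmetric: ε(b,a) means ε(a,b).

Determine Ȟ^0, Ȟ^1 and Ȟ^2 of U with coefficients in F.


Ȟ^0 = 0, Ȟ^1 = Z/2, Ȟ^2 = Z

intersection data:
  W12={t3,t20,t29} W13={t3,t18,t30} W14={t2,t5,t30} W15={t4,t5,t22} W16={t13,t22,t29} W23={t3,t10,t31} W24={t14,t24,t32} W25={t10,t14,t17} W26={t11,t24,t29,t36} W34={t1,t9,t19,t30} W35={t10,t15,t26} W36={t7,t15,t19} W45={t5,t14,t27} W46={t19,t24,t35} W56={t15,t21,t22}
  W123={t3} W126={t29} W134={t30} W145={t5} W156={t22} W235={t10} W245={t14} W246={t24} W346={t19} W356={t15}
C dims 6,15,10; δ0: rk 6, SNF 1^5·2; δ1: rk 9, SNF 1^9
Ȟ^0 = (6 − 6) − 0 = 0, so Ȟ^0 ≅ 0
Ȟ^1 = (15 − 9) − 6 = 0 plus torsion [2], so Ȟ^1 ≅ Z/2
Ȟ^2 = (10 − 0) − 9 = 1, so Ȟ^2 ≅ Z


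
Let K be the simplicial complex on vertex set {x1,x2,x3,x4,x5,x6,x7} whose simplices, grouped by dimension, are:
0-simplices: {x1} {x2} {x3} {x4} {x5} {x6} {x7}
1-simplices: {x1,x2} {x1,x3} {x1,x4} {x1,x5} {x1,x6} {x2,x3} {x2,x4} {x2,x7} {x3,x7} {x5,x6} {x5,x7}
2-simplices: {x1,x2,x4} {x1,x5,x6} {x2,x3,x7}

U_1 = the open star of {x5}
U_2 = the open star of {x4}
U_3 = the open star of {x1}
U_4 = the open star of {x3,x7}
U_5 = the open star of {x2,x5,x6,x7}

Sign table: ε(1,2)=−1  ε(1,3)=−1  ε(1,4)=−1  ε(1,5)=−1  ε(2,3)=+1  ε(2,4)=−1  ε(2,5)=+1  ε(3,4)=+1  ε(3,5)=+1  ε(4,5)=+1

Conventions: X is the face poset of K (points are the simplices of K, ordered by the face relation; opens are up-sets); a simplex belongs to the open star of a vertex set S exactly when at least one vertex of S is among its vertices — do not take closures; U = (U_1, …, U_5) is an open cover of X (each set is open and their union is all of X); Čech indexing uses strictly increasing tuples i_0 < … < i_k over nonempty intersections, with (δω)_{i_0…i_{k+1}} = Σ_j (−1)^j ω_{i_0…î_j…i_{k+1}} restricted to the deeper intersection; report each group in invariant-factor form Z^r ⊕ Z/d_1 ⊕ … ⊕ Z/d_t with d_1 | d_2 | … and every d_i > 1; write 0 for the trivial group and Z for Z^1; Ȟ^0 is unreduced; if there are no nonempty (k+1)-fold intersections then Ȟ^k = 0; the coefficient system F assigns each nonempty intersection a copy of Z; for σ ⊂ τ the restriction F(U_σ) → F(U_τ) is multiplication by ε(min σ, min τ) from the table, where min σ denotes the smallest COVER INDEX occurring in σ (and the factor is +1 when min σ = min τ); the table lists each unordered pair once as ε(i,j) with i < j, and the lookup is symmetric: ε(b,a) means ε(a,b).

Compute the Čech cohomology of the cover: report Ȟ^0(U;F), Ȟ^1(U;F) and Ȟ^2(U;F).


Ȟ^0 ≅ Z, Ȟ^1 ≅ Z, Ȟ^2 ≅ 0

cover nerve:
  U1={{x5},{x1,x5},{x5,x6},{x5,x7},{x1,x5,x6}} U2={{x4},{x1,x4},{x2,x4},{x1,x2,x4}} U3={{x1},{x1,x2},{x1,x3},{x1,x4},{x1,x5},{x1,x6},{x1,x2,x4},{x1,x5,x6}} U4={{x3},{x7},{x1,x3},{x2,x3},{x2,x7},{x3,x7},{x5,x7},{x2,x3,x7}} U5={{x2},{x5},{x6},{x7},{x1,x2},{x1,x5},{x1,x6},{x2,x3},{x2,x4},{x2,x7},{x3,x7},{x5,x6},{x5,x7},{x1,x2,x4},{x1,x5,x6},{x2,x3,x7}}
  U13={{x1,x5},{x1,x5,x6}} U14={{x5,x7}} U15={{x5},{x1,x5},{x5,x6},{x5,x7},{x1,x5,x6}} U23={{x1,x4},{x1,x2,x4}} U25={{x2,x4},{x1,x2,x4}} U34={{x1,x3}} U35={{x1,x2},{x1,x5},{x1,x6},{x1,x2,x4},{x1,x5,x6}} U45={{x7},{x2,x3},{x2,x7},{x3,x7},{x5,x7},{x2,x3,x7}}
  U135={{x1,x5},{x1,x5,x6}} U145={{x5,x7}} U235={{x1,x2,x4}}
C dims 5,8,3; δ0: rk 4, SNF 1^4; δ1: rk 3, SNF 1^3
Ȟ^0: (5−4)−0=1 ⇒ Z
Ȟ^1: (8−3)−4=1 ⇒ Z
Ȟ^2: (3−0)−3=0 ⇒ 0


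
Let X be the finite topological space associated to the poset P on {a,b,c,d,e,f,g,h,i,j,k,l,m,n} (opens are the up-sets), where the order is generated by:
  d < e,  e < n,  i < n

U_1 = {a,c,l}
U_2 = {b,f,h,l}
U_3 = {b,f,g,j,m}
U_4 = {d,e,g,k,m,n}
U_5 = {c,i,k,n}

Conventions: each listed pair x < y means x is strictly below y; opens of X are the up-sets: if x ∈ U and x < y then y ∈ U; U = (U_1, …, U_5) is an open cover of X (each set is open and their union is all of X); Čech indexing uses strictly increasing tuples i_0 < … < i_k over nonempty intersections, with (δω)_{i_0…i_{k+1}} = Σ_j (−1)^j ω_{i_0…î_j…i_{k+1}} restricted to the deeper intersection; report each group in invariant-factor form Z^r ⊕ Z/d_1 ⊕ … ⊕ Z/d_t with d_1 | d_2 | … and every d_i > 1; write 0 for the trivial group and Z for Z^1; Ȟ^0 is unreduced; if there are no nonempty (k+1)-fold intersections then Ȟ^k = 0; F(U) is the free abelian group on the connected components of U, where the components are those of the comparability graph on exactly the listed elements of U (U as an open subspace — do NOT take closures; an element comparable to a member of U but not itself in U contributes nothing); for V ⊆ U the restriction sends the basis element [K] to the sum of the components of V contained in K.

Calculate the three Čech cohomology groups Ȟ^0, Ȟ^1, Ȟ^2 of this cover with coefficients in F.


nonempty overlaps:
  U12={l} U15={c} U23={b,f} U34={g,m} U45={k,n}
components per intersection:
  U1: {a} {c} {l}
  U2: {b} {f} {h} {l}
  U3: {b} {f} {g} {j} {m}
  U4: {d,e,n} {g} {k} {m}
  U5: {c} {i,n} {k}
  U12: {l}
  U15: {c}
  U23: {b} {f}
  U34: {g} {m}
  U45: {k} {n}
C dims 19,8; δ0: rk 8, SNF 1^8
degree 0: 19−8−0 = 11 → Ȟ^0 ≅ Z^11
degree 1: 8−0−8 = 0 → Ȟ^1 ≅ 0
degree 2: 0−0−0 = 0 → Ȟ^2 ≅ 0

Ȟ^0 ≅ Z^11; Ȟ^1 ≅ 0; Ȟ^2 ≅ 0


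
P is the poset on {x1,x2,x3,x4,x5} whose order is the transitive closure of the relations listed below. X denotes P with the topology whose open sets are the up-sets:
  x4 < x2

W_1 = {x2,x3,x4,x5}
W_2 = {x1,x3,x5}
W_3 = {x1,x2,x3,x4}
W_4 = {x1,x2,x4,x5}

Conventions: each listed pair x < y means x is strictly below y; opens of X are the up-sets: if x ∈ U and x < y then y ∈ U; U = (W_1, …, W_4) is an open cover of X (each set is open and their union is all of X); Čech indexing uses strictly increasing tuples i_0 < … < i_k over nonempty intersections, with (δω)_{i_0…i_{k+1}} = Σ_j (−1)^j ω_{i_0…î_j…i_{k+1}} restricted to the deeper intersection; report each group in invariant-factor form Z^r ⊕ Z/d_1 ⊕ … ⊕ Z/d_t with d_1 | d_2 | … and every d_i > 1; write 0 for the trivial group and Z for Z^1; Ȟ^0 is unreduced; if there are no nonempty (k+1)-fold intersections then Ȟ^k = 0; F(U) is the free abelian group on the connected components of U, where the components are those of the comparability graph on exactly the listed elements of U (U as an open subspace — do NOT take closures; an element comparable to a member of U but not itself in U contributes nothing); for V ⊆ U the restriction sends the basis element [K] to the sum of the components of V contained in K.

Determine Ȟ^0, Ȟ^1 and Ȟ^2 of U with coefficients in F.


Ȟ^0 = Z^4; Ȟ^1 = 0; Ȟ^2 = 0

cover nerve:
  W12={x3,x5} W13={x2,x3,x4} W14={x2,x4,x5} W23={x1,x3} W24={x1,x5} W34={x1,x2,x4}
  W123={x3} W124={x5} W134={x2,x4} W234={x1}
components per intersection:
  W1: {x2,x4} {x3} {x5}
  W2: {x1} {x3} {x5}
  W3: {x1} {x2,x4} {x3}
  W4: {x1} {x2,x4} {x5}
  W12: {x3} {x5}
  W13: {x2,x4} {x3}
  W14: {x2,x4} {x5}
  W23: {x1} {x3}
  W24: {x1} {x5}
  W34: {x1} {x2,x4}
  W123: {x3}
  W124: {x5}
  W134: {x2,x4}
  W234: {x1}
C dims 12,12,4; δ0: rk 8, SNF 1^8; δ1: rk 4, SNF 1^4
Ȟ^0: (12−8)−0=4 ⇒ Z^4
Ȟ^1: (12−4)−8=0 ⇒ 0
Ȟ^2: (4−0)−4=0 ⇒ 0


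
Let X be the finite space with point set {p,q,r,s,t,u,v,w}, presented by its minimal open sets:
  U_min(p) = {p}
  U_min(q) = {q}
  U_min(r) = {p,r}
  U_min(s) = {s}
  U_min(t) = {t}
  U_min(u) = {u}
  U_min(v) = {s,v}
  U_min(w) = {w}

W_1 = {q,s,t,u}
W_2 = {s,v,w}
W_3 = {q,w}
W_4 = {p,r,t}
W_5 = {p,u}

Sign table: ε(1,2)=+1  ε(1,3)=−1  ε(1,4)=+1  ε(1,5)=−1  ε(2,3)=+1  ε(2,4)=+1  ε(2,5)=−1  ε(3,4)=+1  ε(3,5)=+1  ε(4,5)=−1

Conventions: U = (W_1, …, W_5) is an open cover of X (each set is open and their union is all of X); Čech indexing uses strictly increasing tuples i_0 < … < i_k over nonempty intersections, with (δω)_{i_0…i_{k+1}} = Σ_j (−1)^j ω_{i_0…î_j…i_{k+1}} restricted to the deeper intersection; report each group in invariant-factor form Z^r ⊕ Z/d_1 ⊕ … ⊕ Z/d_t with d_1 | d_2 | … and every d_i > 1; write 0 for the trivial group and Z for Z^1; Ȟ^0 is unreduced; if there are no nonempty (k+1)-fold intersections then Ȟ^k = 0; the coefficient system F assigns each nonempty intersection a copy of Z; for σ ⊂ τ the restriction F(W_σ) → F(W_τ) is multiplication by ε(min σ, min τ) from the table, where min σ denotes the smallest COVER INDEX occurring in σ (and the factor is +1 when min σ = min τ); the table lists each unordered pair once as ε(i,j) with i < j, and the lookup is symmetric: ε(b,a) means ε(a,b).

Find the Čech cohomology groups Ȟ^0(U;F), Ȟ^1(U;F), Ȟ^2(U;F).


nonempty overlaps:
  W12={s} W13={q} W14={t} W15={u} W23={w} W45={p}
C dims 5,6; δ0: rk 5, SNF 1^4·2
degree 0: 5−5−0 = 0 → Ȟ^0 ≅ 0
degree 1: 6−0−5 = 1 plus torsion [2] → Ȟ^1 ≅ Z ⊕ Z/2
degree 2: 0−0−0 = 0 → Ȟ^2 ≅ 0

Ȟ^0 = 0, Ȟ^1 = Z ⊕ Z/2 and Ȟ^2 = 0


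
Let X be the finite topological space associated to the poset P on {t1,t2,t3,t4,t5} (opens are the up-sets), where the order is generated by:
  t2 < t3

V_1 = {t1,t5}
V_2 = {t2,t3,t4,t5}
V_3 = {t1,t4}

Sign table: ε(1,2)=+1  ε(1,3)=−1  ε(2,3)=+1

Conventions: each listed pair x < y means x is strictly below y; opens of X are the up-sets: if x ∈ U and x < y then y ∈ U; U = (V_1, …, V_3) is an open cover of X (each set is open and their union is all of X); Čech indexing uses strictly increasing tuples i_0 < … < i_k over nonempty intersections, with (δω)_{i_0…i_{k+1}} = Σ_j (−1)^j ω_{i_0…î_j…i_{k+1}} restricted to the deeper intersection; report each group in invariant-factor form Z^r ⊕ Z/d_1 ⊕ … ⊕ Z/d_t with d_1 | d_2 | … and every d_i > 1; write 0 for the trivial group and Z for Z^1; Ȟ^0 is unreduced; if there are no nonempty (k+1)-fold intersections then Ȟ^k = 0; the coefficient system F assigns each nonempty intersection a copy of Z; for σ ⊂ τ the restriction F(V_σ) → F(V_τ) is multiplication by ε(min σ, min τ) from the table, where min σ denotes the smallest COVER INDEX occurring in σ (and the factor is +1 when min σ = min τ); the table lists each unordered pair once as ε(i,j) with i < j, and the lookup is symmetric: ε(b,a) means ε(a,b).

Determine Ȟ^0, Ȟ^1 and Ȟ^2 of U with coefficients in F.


nerve of the cover:
  V12={t5} V13={t1} V23={t4}
C dims 3,3; δ0: rk 3, SNF 1^2·2
Ȟ^0 = (3 − 3) − 0 = 0, so Ȟ^0 ≅ 0
Ȟ^1 = (3 − 0) − 3 = 0 plus torsion [2], so Ȟ^1 ≅ Z/2
Ȟ^2 = (0 − 0) − 0 = 0, so Ȟ^2 ≅ 0

Ȟ^0 = 0; Ȟ^1 = Z/2; Ȟ^2 = 0


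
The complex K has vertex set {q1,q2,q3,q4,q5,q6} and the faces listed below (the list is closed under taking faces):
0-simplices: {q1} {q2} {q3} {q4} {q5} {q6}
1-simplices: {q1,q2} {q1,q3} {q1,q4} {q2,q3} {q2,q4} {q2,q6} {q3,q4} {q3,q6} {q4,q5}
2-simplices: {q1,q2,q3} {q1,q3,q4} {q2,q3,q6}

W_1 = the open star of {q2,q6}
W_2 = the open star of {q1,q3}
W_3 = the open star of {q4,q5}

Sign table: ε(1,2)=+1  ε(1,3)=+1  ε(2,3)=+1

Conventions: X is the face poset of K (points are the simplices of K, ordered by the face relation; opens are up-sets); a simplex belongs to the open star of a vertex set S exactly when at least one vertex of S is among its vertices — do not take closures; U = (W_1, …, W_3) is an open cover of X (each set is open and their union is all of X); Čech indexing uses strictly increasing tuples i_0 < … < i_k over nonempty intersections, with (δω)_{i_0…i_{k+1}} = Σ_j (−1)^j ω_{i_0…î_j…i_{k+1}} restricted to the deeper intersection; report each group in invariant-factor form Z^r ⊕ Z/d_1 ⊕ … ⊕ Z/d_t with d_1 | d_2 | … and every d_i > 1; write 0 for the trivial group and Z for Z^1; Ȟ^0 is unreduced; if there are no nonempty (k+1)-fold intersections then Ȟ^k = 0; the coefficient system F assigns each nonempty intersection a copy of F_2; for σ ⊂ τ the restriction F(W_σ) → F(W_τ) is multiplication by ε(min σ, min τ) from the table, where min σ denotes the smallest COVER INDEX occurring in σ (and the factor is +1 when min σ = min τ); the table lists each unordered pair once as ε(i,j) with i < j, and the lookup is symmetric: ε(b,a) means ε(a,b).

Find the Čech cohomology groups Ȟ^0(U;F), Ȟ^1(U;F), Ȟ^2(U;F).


Ȟ^0 = Z/2, Ȟ^1 = Z/2, Ȟ^2 = 0

nonempty intersections:
  W1={{q2},{q6},{q1,q2},{q2,q3},{q2,q4},{q2,q6},{q3,q6},{q1,q2,q3},{q2,q3,q6}} W2={{q1},{q3},{q1,q2},{q1,q3},{q1,q4},{q2,q3},{q3,q4},{q3,q6},{q1,q2,q3},{q1,q3,q4},{q2,q3,q6}} W3={{q4},{q5},{q1,q4},{q2,q4},{q3,q4},{q4,q5},{q1,q3,q4}}
  W12={{q1,q2},{q2,q3},{q3,q6},{q1,q2,q3},{q2,q3,q6}} W13={{q2,q4}} W23={{q1,q4},{q3,q4},{q1,q3,q4}}
C dims 3,3; δ0: rk_F2 2
Ȟ^0: (3−2)−0=1 ⇒ Z/2
Ȟ^1: (3−0)−2=1 ⇒ Z/2
Ȟ^2: (0−0)−0=0 ⇒ 0


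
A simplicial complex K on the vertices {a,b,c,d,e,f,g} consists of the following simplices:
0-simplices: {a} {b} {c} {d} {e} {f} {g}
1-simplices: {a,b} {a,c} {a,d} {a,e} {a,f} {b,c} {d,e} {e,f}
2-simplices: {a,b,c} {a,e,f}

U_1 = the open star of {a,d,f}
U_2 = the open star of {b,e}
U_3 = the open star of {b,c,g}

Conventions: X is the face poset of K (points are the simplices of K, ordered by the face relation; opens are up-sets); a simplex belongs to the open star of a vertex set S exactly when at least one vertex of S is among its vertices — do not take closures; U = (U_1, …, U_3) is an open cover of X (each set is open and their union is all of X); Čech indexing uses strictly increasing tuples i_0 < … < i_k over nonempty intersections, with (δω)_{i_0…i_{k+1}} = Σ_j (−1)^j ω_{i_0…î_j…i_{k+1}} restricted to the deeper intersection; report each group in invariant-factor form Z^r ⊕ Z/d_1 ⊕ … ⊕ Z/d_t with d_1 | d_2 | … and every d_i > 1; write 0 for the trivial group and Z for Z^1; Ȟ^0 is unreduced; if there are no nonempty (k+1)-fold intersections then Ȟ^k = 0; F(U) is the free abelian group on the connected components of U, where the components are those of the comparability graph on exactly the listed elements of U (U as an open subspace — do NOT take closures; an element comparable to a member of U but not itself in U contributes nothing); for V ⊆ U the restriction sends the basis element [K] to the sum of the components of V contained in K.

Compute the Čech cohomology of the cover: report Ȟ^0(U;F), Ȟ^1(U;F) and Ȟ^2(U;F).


nerve simplices:
  U1={{a},{d},{f},{a,b},{a,c},{a,d},{a,e},{a,f},{d,e},{e,f},{a,b,c},{a,e,f}} U2={{b},{e},{a,b},{a,e},{b,c},{d,e},{e,f},{a,b,c},{a,e,f}} U3={{b},{c},{g},{a,b},{a,c},{b,c},{a,b,c}}
  U12={{a,b},{a,e},{d,e},{e,f},{a,b,c},{a,e,f}} U13={{a,b},{a,c},{a,b,c}} U23={{b},{a,b},{b,c},{a,b,c}}
  U123={{a,b},{a,b,c}}
components per intersection:
  U1: {{a},{d},{f},{a,b},{a,c},{a,d},{a,e},{a,f},{d,e},{e,f},{a,b,c},{a,e,f}}
  U2: {{b},{a,b},{b,c},{a,b,c}} {{e},{a,e},{d,e},{e,f},{a,e,f}}
  U3: {{b},{c},{a,b},{a,c},{b,c},{a,b,c}} {{g}}
  U12: {{a,b},{a,b,c}} {{a,e},{e,f},{a,e,f}} {{d,e}}
  U13: {{a,b},{a,c},{a,b,c}}
  U23: {{b},{a,b},{b,c},{a,b,c}}
  U123: {{a,b},{a,b,c}}
C dims 5,5,1; δ0: rk 3, SNF 1^3; δ1: rk 1, SNF 1^1
degree 0: 5−3−0 = 2 → Ȟ^0 ≅ Z^2
degree 1: 5−1−3 = 1 → Ȟ^1 ≅ Z
degree 2: 1−0−1 = 0 → Ȟ^2 ≅ 0

Ȟ^0 = Z^2; Ȟ^1 = Z; Ȟ^2 = 0
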